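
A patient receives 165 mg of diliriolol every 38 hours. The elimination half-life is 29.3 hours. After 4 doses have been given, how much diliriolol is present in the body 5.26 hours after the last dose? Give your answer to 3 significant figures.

239 mg

The 4 doses were given 119.26, 81.26, 43.26, 5.26 hours ago.
Total = 165·(1/2)^(119.26/29.3) + 165·(1/2)^(81.26/29.3) + 165·(1/2)^(43.26/29.3) + 165·(1/2)^(5.26/29.3)
      = 9.822 + 24.133 + 59.296 + 145.69 ≈ 238.95 mg.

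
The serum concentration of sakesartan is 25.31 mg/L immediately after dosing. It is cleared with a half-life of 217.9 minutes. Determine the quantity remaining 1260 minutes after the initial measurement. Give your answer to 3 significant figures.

0.460 mg/L

Number of half-lives: n = 1260/217.9 ≈ 5.7825.
Remaining = 25.31 × (1/2)^5.7825 = 25.31 × 0.018168 ≈ 0.45983 mg/L.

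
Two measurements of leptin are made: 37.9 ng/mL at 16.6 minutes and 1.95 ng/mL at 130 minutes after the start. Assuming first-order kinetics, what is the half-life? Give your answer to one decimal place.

26.5 minutes

Over Δt = 130 − 16.6 = 113.4 minutes, the level fell by a factor of 37.9/1.95 ≈ 19.436.
n = log₂(19.436) ≈ 4.2807 half-lives, so t½ = 113.4/4.2807 ≈ 26.491 minutes.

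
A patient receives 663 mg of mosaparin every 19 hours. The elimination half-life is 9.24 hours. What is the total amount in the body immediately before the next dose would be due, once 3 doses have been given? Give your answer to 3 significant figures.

The 3 doses were given 57, 38, 19 hours ago.
Total = 663·(1/2)^(57/9.24) + 663·(1/2)^(38/9.24) + 663·(1/2)^(19/9.24)
      = 9.2153 + 38.328 + 159.41 ≈ 206.95 mg.

207 mg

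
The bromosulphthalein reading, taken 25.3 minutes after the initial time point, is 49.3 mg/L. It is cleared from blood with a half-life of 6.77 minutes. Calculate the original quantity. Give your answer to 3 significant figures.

657 mg/L

Number of half-lives elapsed: n = 25.3/6.77 ≈ 3.7371.
A₀ = A × 2^n = 49.3 × 2^3.7371 = 49.3 × 13.334 ≈ 657.38 mg/L.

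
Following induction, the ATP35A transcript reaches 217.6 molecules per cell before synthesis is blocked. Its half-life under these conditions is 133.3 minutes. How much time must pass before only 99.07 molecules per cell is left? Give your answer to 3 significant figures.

151 minutes

Fraction remaining = 99.07/217.6 ≈ 0.45528.
n = log₂(217.6/99.07) = ln(2.1964)/ln 2 ≈ 1.1352 half-lives.
t = n × t½ = 1.1352 × 133.3 ≈ 151.32 minutes.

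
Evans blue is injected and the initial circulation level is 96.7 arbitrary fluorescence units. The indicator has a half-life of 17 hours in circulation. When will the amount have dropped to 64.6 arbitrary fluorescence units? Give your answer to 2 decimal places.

9.89 hours

Fraction remaining = 64.6/96.7 ≈ 0.66805.
n = log₂(96.7/64.6) = ln(1.4969)/ln 2 ≈ 0.58198 half-lives.
t = n × t½ = 0.58198 × 17 ≈ 9.8937 hours.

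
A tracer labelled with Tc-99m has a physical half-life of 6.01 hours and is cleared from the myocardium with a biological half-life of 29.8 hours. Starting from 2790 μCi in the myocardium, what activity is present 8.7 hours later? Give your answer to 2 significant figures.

840 μCi

1/t_eff = 1/t_phys + 1/t_biol = 1/6.01 + 1/29.8 = 0.19995 per hour.
t_eff = 6.01 × 29.8 / (6.01 + 29.8) ≈ 5.0013 hours.
Remaining = 2790 × (1/2)^(8.7/5.0013) = 2790 × (1/2)^1.7395 ≈ 835.51 μCi.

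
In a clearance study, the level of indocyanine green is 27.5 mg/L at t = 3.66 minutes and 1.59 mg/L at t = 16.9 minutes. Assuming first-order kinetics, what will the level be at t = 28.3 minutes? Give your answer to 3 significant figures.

Over Δt = 16.9 − 3.66 = 13.24 minutes, the level fell by a factor of 27.5/1.59 ≈ 17.296.
n = log₂(17.296) ≈ 4.1123 half-lives, so t½ = 13.24/4.1123 ≈ 3.2196 minutes.
From t = 16.9 to t = 28.3: 1.59 × (1/2)^((28.3−16.9)/3.2196) ≈ 0.13662 mg/L.

0.137 mg/L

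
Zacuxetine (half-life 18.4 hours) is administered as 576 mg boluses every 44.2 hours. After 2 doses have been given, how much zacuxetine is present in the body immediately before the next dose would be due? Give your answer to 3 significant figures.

130 mg

The 2 doses were given 88.4, 44.2 hours ago.
Total = 576·(1/2)^(88.4/18.4) + 576·(1/2)^(44.2/18.4)
      = 20.614 + 108.97 ≈ 129.58 mg.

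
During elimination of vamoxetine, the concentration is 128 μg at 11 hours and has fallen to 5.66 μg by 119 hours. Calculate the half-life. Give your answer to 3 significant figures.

24.0 hours

Over Δt = 119 − 11 = 108 hours, the level fell by a factor of 128/5.66 ≈ 22.615.
n = log₂(22.615) ≈ 4.4992 half-lives, so t½ = 108/4.4992 ≈ 24.004 hours.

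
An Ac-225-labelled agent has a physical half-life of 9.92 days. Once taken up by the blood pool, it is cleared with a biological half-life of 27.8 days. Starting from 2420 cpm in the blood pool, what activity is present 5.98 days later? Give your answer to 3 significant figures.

1/t_eff = 1/t_phys + 1/t_biol = 1/9.92 + 1/27.8 = 0.13678 per day.
t_eff = 9.92 × 27.8 / (9.92 + 27.8) ≈ 7.3111 days.
Remaining = 2420 × (1/2)^(5.98/7.3111) = 2420 × (1/2)^0.81793 ≈ 1372.8 cpm.

1370 cpm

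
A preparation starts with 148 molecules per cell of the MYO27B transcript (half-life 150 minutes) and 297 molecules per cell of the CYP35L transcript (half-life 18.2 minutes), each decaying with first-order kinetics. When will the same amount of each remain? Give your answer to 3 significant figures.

Set 148·(1/2)^(t/150) = 297·(1/2)^(t/18.2).
Taking log₂: log₂(148/297) = t·(1/150 − 1/18.2).
log₂(0.49832) = -1.0049; 1/150 − 1/18.2 = -0.048278.
t = -1.0049 / -0.048278 ≈ 20.814 minutes.

20.8 minutes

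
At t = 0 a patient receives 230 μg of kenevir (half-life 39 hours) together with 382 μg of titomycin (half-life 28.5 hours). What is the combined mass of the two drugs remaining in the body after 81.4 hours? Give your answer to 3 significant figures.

kenevir: 230 × (1/2)^(81.4/39) = 230 × (1/2)^2.0872 ≈ 54.128 μg.
titomycin: 382 × (1/2)^(81.4/28.5) = 382 × (1/2)^2.8561 ≈ 52.757 μg.
Total = 54.128 + 52.757 ≈ 106.89 μg.

107 μg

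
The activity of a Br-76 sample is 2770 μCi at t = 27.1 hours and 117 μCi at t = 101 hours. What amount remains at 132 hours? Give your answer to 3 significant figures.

31.0 μCi

Over Δt = 101 − 27.1 = 73.9 hours, the level fell by a factor of 2770/117 ≈ 23.675.
n = log₂(23.675) ≈ 4.5653 half-lives, so t½ = 73.9/4.5653 ≈ 16.187 hours.
From t = 101 to t = 132: 117 × (1/2)^((132−101)/16.187) ≈ 31.023 μCi.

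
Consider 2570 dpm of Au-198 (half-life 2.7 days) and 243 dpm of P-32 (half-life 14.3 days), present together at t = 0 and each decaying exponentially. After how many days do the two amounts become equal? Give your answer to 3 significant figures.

Set 2570·(1/2)^(t/2.7) = 243·(1/2)^(t/14.3).
Taking log₂: log₂(2570/243) = t·(1/2.7 − 1/14.3).
log₂(10.576) = 3.4027; 1/2.7 − 1/14.3 = 0.30044.
t = 3.4027 / 0.30044 ≈ 11.326 days.

11.3 days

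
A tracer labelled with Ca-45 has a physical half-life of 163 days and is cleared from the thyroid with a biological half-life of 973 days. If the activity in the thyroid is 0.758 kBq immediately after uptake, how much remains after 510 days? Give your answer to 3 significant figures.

0.0603 kBq

1/t_eff = 1/t_phys + 1/t_biol = 1/163 + 1/973 = 0.0071627 per day.
t_eff = 163 × 973 / (163 + 973) ≈ 139.61 days.
Remaining = 0.758 × (1/2)^(510/139.61) = 0.758 × (1/2)^3.653 ≈ 0.060257 kBq.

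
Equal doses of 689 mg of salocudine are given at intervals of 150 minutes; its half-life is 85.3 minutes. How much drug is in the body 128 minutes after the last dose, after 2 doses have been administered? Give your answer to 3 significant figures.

The 2 doses were given 278, 128 minutes ago.
Total = 689·(1/2)^(278/85.3) + 689·(1/2)^(128/85.3)
      = 71.968 + 243.5 ≈ 315.47 mg.

315 mg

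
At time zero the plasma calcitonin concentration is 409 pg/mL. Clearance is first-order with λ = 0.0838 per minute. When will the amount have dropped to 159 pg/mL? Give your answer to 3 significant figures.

t½ = ln 2 / λ = 0.69315 / 0.0838 ≈ 8.2714 minutes.
Fraction remaining = 159/409 ≈ 0.38875.
n = log₂(409/159) = ln(2.5723)/ln 2 ≈ 1.3631 half-lives.
t = n × t½ = 1.3631 × 8.2714 ≈ 11.275 minutes.

11.3 minutes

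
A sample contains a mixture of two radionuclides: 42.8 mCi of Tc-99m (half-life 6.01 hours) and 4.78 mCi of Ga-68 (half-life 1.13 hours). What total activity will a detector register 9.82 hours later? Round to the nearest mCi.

14 mCi

Tc-99m: 42.8 × (1/2)^(9.82/6.01) = 42.8 × (1/2)^1.6339 ≈ 13.79 mCi.
Ga-68: 4.78 × (1/2)^(9.82/1.13) = 4.78 × (1/2)^8.6903 ≈ 0.011572 mCi.
Total = 13.79 + 0.011572 ≈ 13.802 mCi.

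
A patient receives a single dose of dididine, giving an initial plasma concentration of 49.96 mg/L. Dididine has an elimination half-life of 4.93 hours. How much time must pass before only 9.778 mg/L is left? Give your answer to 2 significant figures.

Fraction remaining = 9.778/49.96 ≈ 0.19572.
n = log₂(49.96/9.778) = ln(5.1094)/ln 2 ≈ 2.3532 half-lives.
t = n × t½ = 2.3532 × 4.93 ≈ 11.601 hours.

12 hours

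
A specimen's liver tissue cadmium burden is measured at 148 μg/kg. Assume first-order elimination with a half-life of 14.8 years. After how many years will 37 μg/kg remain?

37/148 = 1/4, so 2 half-lives have elapsed.
t = 2 × 14.8 = 29.6 years.

29.6 years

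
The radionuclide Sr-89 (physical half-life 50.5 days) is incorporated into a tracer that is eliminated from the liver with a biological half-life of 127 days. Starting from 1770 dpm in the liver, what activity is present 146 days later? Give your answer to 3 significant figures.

108 dpm

1/t_eff = 1/t_phys + 1/t_biol = 1/50.5 + 1/127 = 0.027676 per day.
t_eff = 50.5 × 127 / (50.5 + 127) ≈ 36.132 days.
Remaining = 1770 × (1/2)^(146/36.132) = 1770 × (1/2)^4.0407 ≈ 107.55 dpm.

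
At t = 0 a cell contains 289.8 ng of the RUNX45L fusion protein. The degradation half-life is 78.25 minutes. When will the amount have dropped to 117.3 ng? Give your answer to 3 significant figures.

102 minutes

Fraction remaining = 117.3/289.8 ≈ 0.40476.
n = log₂(289.8/117.3) = ln(2.4706)/ln 2 ≈ 1.3049 half-lives.
t = n × t½ = 1.3049 × 78.25 ≈ 102.1 minutes.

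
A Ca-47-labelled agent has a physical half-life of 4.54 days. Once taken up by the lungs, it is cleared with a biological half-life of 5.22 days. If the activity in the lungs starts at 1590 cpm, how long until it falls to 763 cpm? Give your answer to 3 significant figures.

1/t_eff = 1/t_phys + 1/t_biol = 1/4.54 + 1/5.22 = 0.41184 per day.
t_eff = 4.54 × 5.22 / (4.54 + 5.22) ≈ 2.4282 days.
n = log₂(1590/763) ≈ 1.0593; t = 1.0593 × 2.4282 ≈ 2.5721 days.

2.57 days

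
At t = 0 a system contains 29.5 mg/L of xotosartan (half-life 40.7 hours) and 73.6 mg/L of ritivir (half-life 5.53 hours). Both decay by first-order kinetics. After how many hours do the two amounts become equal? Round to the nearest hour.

8 hours

Set 29.5·(1/2)^(t/40.7) = 73.6·(1/2)^(t/5.53).
Taking log₂: log₂(29.5/73.6) = t·(1/40.7 − 1/5.53).
log₂(0.40082) = -1.319; 1/40.7 − 1/5.53 = -0.15626.
t = -1.319 / -0.15626 ≈ 8.4409 hours.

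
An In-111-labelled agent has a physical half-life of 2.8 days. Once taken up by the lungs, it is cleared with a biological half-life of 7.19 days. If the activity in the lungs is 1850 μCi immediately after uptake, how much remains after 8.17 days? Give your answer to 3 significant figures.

1/t_eff = 1/t_phys + 1/t_biol = 1/2.8 + 1/7.19 = 0.49622 per day.
t_eff = 2.8 × 7.19 / (2.8 + 7.19) ≈ 2.0152 days.
Remaining = 1850 × (1/2)^(8.17/2.0152) = 1850 × (1/2)^4.0542 ≈ 111.36 μCi.

111 μCi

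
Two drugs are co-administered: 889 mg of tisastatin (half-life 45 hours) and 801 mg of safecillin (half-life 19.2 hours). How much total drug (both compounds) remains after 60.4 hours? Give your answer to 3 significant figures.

tisastatin: 889 × (1/2)^(60.4/45) = 889 × (1/2)^1.3422 ≈ 350.63 mg.
safecillin: 801 × (1/2)^(60.4/19.2) = 801 × (1/2)^3.1458 ≈ 90.499 mg.
Total = 350.63 + 90.499 ≈ 441.13 mg.

441 mg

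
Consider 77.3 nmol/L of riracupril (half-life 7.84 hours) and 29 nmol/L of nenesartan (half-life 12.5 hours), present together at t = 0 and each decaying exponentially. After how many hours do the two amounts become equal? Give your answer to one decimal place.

Set 77.3·(1/2)^(t/7.84) = 29·(1/2)^(t/12.5).
Taking log₂: log₂(77.3/29) = t·(1/7.84 − 1/12.5).
log₂(2.6655) = 1.4144; 1/7.84 − 1/12.5 = 0.047551.
t = 1.4144 / 0.047551 ≈ 29.745 hours.

29.7 hours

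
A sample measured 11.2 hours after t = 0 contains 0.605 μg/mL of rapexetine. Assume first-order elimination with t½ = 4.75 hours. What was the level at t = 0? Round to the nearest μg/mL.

3 μg/mL

Number of half-lives elapsed: n = 11.2/4.75 ≈ 2.3579.
A₀ = A × 2^n = 0.605 × 2^2.3579 = 0.605 × 5.1262 ≈ 3.1014 μg/mL.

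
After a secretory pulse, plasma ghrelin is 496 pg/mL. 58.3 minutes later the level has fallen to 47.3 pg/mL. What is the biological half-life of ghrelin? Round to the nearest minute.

17 minutes

A/A₀ = 47.3/496 ≈ 0.095363.
n = log₂(10.486) ≈ 3.3904 half-lives elapsed in 58.3 minutes.
t½ = 58.3/3.3904 ≈ 17.195 minutes.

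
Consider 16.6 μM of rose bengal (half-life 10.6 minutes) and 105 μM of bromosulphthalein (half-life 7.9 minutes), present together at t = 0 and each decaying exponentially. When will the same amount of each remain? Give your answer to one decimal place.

82.5 minutes

Set 16.6·(1/2)^(t/10.6) = 105·(1/2)^(t/7.9).
Taking log₂: log₂(16.6/105) = t·(1/10.6 − 1/7.9).
log₂(0.1581) = -2.6611; 1/10.6 − 1/7.9 = -0.032243.
t = -2.6611 / -0.032243 ≈ 82.535 minutes.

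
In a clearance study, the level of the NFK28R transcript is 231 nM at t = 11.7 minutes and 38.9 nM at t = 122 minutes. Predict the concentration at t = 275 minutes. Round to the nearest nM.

3 nM

Over Δt = 122 − 11.7 = 110.3 minutes, the level fell by a factor of 231/38.9 ≈ 5.9383.
n = log₂(5.9383) ≈ 2.5701 half-lives, so t½ = 110.3/2.5701 ≈ 42.917 minutes.
From t = 122 to t = 275: 38.9 × (1/2)^((275−122)/42.917) ≈ 3.2869 nM.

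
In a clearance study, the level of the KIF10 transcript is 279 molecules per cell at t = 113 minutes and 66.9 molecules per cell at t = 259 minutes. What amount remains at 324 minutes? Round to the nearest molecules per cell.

Over Δt = 259 − 113 = 146 minutes, the level fell by a factor of 279/66.9 ≈ 4.1704.
n = log₂(4.1704) ≈ 2.0602 half-lives, so t½ = 146/2.0602 ≈ 70.867 minutes.
From t = 259 to t = 324: 66.9 × (1/2)^((324−259)/70.867) ≈ 35.426 molecules per cell.

35 molecules per cell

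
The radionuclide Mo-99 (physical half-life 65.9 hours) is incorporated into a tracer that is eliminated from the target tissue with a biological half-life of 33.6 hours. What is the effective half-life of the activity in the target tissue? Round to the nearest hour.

22 hours

1/t_eff = 1/t_phys + 1/t_biol = 1/65.9 + 1/33.6 = 0.044936 per hour.
t_eff = 65.9 × 33.6 / (65.9 + 33.6) ≈ 22.254 hours.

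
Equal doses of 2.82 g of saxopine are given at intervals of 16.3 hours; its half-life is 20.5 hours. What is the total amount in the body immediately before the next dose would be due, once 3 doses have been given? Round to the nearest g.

The 3 doses were given 48.9, 32.6, 16.3 hours ago.
Total = 2.82·(1/2)^(48.9/20.5) + 2.82·(1/2)^(32.6/20.5) + 2.82·(1/2)^(16.3/20.5)
      = 0.53974 + 0.93657 + 1.6252 ≈ 3.1015 g.

3 g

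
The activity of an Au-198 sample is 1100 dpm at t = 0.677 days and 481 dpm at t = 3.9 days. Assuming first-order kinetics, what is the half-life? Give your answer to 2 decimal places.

2.70 days

Over Δt = 3.9 − 0.677 = 3.223 days, the level fell by a factor of 1100/481 ≈ 2.2869.
n = log₂(2.2869) ≈ 1.1934 half-lives, so t½ = 3.223/1.1934 ≈ 2.7007 days.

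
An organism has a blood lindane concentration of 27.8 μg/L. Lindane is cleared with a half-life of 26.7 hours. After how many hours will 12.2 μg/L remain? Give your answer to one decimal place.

31.7 hours

Fraction remaining = 12.2/27.8 ≈ 0.43885.
n = log₂(27.8/12.2) = ln(2.2787)/ln 2 ≈ 1.1882 half-lives.
t = n × t½ = 1.1882 × 26.7 ≈ 31.725 hours.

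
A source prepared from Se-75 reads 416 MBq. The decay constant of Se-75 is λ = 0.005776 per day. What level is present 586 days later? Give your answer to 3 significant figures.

14.1 MBq

t½ = ln 2 / λ = 0.69315 / 0.005776 ≈ 120 days.
Number of half-lives: n = 586/120 ≈ 4.8831.
Remaining = 416 × (1/2)^4.8831 = 416 × 0.033887 ≈ 14.097 MBq.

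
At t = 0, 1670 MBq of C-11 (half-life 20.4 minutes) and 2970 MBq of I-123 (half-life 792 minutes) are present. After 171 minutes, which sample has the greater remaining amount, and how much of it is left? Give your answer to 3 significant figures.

C-11: 1670 × (1/2)^8.3824 ≈ 5.0047 MBq.
I-123: 2970 × (1/2)^0.21591 ≈ 2557.2 MBq.
I-123 has more remaining, at ≈ 2557.2 MBq.

I-123, 2560 MBq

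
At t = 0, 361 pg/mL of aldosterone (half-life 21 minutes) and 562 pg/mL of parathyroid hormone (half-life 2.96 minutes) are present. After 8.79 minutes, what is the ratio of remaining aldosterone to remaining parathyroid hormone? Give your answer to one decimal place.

3.8

aldosterone: 361 × (1/2)^(8.79/21) = 361 × (1/2)^0.41857 ≈ 270.09 pg/mL.
parathyroid hormone: 562 × (1/2)^(8.79/2.96) = 562 × (1/2)^2.9696 ≈ 71.746 pg/mL.
Ratio ≈ 270.09 / 71.746 ≈ 3.7645.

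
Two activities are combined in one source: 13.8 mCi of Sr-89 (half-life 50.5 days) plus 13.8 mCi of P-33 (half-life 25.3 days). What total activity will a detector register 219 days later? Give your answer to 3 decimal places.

0.717 mCi

Sr-89: 13.8 × (1/2)^(219/50.5) = 13.8 × (1/2)^4.3366 ≈ 0.683 mCi.
P-33: 13.8 × (1/2)^(219/25.3) = 13.8 × (1/2)^8.6561 ≈ 0.034208 mCi.
Total = 0.683 + 0.034208 ≈ 0.71721 mCi.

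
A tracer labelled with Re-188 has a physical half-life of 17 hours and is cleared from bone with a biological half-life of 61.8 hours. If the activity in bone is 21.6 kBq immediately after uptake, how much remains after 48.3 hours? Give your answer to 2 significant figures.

1/t_eff = 1/t_phys + 1/t_biol = 1/17 + 1/61.8 = 0.075005 per hour.
t_eff = 17 × 61.8 / (17 + 61.8) ≈ 13.332 hours.
Remaining = 21.6 × (1/2)^(48.3/13.332) = 21.6 × (1/2)^3.6227 ≈ 1.7535 kBq.

1.8 kBq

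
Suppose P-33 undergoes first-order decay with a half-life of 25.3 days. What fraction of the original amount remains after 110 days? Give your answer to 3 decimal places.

n = 110/25.3 ≈ 4.3478 half-lives.
Fraction remaining = (1/2)^4.3478 ≈ 0.04911.

0.049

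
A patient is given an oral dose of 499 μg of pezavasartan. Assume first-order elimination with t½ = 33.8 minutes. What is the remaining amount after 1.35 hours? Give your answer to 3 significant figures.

94.8 μg

Convert the elapsed time: 1.35 hours = 81 minutes.
Number of half-lives: n = 81/33.8 ≈ 2.3964.
Remaining = 499 × (1/2)^2.3964 = 499 × 0.18993 ≈ 94.776 μg.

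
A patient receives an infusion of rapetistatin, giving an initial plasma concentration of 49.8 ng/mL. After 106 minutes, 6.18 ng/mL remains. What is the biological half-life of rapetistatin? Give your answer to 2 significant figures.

35 minutes

A/A₀ = 6.18/49.8 ≈ 0.1241.
n = log₂(8.0583) ≈ 3.0105 half-lives elapsed in 106 minutes.
t½ = 106/3.0105 ≈ 35.21 minutes.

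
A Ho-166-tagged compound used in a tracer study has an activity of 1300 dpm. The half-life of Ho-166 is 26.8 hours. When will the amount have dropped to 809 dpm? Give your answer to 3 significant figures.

18.3 hours

Fraction remaining = 809/1300 ≈ 0.62231.
n = log₂(1300/809) = ln(1.6069)/ln 2 ≈ 0.6843 half-lives.
t = n × t½ = 0.6843 × 26.8 ≈ 18.339 hours.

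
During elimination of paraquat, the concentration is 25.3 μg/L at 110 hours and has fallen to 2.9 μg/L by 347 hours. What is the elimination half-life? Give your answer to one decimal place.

75.8 hours

Over Δt = 347 − 110 = 237 hours, the level fell by a factor of 25.3/2.9 ≈ 8.7241.
n = log₂(8.7241) ≈ 3.125 half-lives, so t½ = 237/3.125 ≈ 75.84 hours.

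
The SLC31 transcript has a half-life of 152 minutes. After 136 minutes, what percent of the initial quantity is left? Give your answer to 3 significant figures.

53.8%

n = 136/152 ≈ 0.89474 half-lives.
Fraction remaining = (1/2)^0.89474 ≈ 0.53785, i.e. 53.785%.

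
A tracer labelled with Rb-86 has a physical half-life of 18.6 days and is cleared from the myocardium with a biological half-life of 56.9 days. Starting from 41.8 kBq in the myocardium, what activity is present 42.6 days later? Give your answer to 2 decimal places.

1/t_eff = 1/t_phys + 1/t_biol = 1/18.6 + 1/56.9 = 0.071338 per day.
t_eff = 18.6 × 56.9 / (18.6 + 56.9) ≈ 14.018 days.
Remaining = 41.8 × (1/2)^(42.6/14.018) = 41.8 × (1/2)^3.039 ≈ 5.0856 kBq.

5.09 kBq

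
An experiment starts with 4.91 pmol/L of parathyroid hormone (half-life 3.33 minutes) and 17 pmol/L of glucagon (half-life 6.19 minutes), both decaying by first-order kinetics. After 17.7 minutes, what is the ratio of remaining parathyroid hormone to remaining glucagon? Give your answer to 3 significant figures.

parathyroid hormone: 4.91 × (1/2)^(17.7/3.33) = 4.91 × (1/2)^5.3153 ≈ 0.12331 pmol/L.
glucagon: 17 × (1/2)^(17.7/6.19) = 17 × (1/2)^2.8595 ≈ 2.3424 pmol/L.
Ratio ≈ 0.12331 / 2.3424 ≈ 0.052643.

0.0526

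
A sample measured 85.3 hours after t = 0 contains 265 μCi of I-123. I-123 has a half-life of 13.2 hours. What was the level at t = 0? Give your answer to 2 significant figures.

23000 μCi

Number of half-lives elapsed: n = 85.3/13.2 ≈ 6.4621.
A₀ = A × 2^n = 265 × 2^6.4621 = 265 × 88.164 ≈ 23364 μCi.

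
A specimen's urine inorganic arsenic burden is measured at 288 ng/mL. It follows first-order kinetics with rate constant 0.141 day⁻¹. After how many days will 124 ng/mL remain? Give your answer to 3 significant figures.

t½ = ln 2 / λ = 0.69315 / 0.141 ≈ 4.9159 days.
Fraction remaining = 124/288 ≈ 0.43056.
n = log₂(288/124) = ln(2.3226)/ln 2 ≈ 1.2157 half-lives.
t = n × t½ = 1.2157 × 4.9159 ≈ 5.9764 days.

5.98 days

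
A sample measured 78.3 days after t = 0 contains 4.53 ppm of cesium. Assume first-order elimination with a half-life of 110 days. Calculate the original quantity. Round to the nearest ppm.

7 ppm

Number of half-lives elapsed: n = 78.3/110 ≈ 0.71182.
A₀ = A × 2^n = 4.53 × 2^0.71182 = 4.53 × 1.6379 ≈ 7.4195 ppm.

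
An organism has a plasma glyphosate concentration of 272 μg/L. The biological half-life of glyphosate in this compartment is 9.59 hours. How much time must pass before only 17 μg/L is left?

38.36 hours

17/272 = 1/16, so 4 half-lives have elapsed.
t = 4 × 9.59 = 38.36 hours.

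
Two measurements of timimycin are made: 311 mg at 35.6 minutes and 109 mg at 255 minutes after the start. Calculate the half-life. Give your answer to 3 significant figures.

Over Δt = 255 − 35.6 = 219.4 minutes, the level fell by a factor of 311/109 ≈ 2.8532.
n = log₂(2.8532) ≈ 1.5126 half-lives, so t½ = 219.4/1.5126 ≈ 145.05 minutes.

145 minutes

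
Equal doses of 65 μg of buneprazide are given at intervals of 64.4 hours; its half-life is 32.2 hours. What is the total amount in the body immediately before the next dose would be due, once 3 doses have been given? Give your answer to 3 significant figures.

The 3 doses were given 193.2, 128.8, 64.4 hours ago.
Total = 65·(1/2)^(193.2/32.2) + 65·(1/2)^(128.8/32.2) + 65·(1/2)^(64.4/32.2)
      = 1.0156 + 4.0625 + 16.25 ≈ 21.328 μg.

21.3 μg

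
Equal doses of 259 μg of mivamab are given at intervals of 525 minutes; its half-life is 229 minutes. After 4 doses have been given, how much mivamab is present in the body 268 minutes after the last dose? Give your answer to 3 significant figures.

144 μg

The 4 doses were given 1843, 1318, 793, 268 minutes ago.
Total = 259·(1/2)^(1843/229) + 259·(1/2)^(1318/229) + 259·(1/2)^(793/229) + 259·(1/2)^(268/229)
      = 0.97859 + 4.7944 + 23.489 + 115.08 ≈ 144.34 μg.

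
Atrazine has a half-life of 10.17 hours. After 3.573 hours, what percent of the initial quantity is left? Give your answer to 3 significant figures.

78.4%

n = 3.573/10.17 ≈ 0.35133 half-lives.
Fraction remaining = (1/2)^0.35133 ≈ 0.78386, i.e. 78.386%.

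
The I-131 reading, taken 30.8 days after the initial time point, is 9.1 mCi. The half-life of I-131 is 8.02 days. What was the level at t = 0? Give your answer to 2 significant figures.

Number of half-lives elapsed: n = 30.8/8.02 ≈ 3.8404.
A₀ = A × 2^n = 9.1 × 2^3.8404 = 9.1 × 14.324 ≈ 130.35 mCi.

130 mCi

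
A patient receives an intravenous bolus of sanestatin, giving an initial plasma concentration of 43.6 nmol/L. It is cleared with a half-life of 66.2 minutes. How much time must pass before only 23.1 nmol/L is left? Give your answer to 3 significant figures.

60.7 minutes

Fraction remaining = 23.1/43.6 ≈ 0.52982.
n = log₂(43.6/23.1) = ln(1.8874)/ln 2 ≈ 0.91644 half-lives.
t = n × t½ = 0.91644 × 66.2 ≈ 60.668 minutes.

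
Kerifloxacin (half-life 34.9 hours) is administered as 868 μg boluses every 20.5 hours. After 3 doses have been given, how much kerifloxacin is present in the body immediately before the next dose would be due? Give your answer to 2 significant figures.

1200 μg

The 3 doses were given 61.5, 41, 20.5 hours ago.
Total = 868·(1/2)^(61.5/34.9) + 868·(1/2)^(41/34.9) + 868·(1/2)^(20.5/34.9)
      = 255.89 + 384.48 + 577.69 ≈ 1218.1 μg.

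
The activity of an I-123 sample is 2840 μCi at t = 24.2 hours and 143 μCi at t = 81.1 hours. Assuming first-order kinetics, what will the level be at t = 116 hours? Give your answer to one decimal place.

Over Δt = 81.1 − 24.2 = 56.9 hours, the level fell by a factor of 2840/143 ≈ 19.86.
n = log₂(19.86) ≈ 4.3118 half-lives, so t½ = 56.9/4.3118 ≈ 13.196 hours.
From t = 81.1 to t = 116: 143 × (1/2)^((116−81.1)/13.196) ≈ 22.867 μCi.

22.9 μCi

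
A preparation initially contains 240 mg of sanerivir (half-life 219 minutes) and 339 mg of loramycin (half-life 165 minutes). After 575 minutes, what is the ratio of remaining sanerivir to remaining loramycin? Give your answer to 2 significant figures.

1.3

sanerivir: 240 × (1/2)^(575/219) = 240 × (1/2)^2.6256 ≈ 38.89 mg.
loramycin: 339 × (1/2)^(575/165) = 339 × (1/2)^3.4848 ≈ 30.28 mg.
Ratio ≈ 38.89 / 30.28 ≈ 1.2843.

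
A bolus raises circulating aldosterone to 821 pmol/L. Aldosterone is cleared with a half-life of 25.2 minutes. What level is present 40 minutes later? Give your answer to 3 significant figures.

Number of half-lives: n = 40/25.2 ≈ 1.5873.
Remaining = 821 × (1/2)^1.5873 = 821 × 0.33279 ≈ 273.22 pmol/L.

273 pmol/L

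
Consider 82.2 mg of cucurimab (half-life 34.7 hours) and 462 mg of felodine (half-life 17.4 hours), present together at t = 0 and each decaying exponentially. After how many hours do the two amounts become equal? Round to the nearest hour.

87 hours

Set 82.2·(1/2)^(t/34.7) = 462·(1/2)^(t/17.4).
Taking log₂: log₂(82.2/462) = t·(1/34.7 − 1/17.4).
log₂(0.17792) = -2.4907; 1/34.7 − 1/17.4 = -0.028653.
t = -2.4907 / -0.028653 ≈ 86.926 hours.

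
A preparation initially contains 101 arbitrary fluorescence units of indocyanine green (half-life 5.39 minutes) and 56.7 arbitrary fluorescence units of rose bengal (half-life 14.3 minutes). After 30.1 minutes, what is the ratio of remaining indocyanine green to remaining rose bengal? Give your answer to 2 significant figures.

0.16

indocyanine green: 101 × (1/2)^(30.1/5.39) = 101 × (1/2)^5.5844 ≈ 2.105 arbitrary fluorescence units.
rose bengal: 56.7 × (1/2)^(30.1/14.3) = 56.7 × (1/2)^2.1049 ≈ 13.181 arbitrary fluorescence units.
Ratio ≈ 2.105 / 13.181 ≈ 0.1597.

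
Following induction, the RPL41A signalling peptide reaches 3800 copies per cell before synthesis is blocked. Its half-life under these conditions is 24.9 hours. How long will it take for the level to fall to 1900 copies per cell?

24.9 hours

1900/3800 = 1/2, so 1 half-life has elapsed.
t = 1 × 24.9 = 24.9 hours.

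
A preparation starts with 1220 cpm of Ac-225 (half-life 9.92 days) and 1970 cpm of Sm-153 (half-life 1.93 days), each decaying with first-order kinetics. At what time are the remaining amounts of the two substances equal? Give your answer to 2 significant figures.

Set 1220·(1/2)^(t/9.92) = 1970·(1/2)^(t/1.93).
Taking log₂: log₂(1220/1970) = t·(1/9.92 − 1/1.93).
log₂(0.61929) = -0.69131; 1/9.92 − 1/1.93 = -0.41733.
t = -0.69131 / -0.41733 ≈ 1.6565 days.

1.7 days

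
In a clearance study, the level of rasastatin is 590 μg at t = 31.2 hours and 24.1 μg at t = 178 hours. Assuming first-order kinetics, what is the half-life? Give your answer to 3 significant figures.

31.8 hours

Over Δt = 178 − 31.2 = 146.8 hours, the level fell by a factor of 590/24.1 ≈ 24.481.
n = log₂(24.481) ≈ 4.6136 half-lives, so t½ = 146.8/4.6136 ≈ 31.819 hours.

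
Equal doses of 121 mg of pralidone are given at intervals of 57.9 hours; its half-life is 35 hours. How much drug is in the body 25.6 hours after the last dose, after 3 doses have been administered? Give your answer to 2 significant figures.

100 mg

The 3 doses were given 141.4, 83.5, 25.6 hours ago.
Total = 121·(1/2)^(141.4/35) + 121·(1/2)^(83.5/35) + 121·(1/2)^(25.6/35)
      = 7.3557 + 23.153 + 72.879 ≈ 103.39 mg.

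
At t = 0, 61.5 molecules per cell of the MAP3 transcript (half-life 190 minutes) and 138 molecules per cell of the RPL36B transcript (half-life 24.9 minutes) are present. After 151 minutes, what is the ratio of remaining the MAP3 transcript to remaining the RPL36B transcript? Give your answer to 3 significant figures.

MAP3 transcript: 61.5 × (1/2)^(151/190) = 61.5 × (1/2)^0.79474 ≈ 35.452 molecules per cell.
RPL36B transcript: 138 × (1/2)^(151/24.9) = 138 × (1/2)^6.0643 ≈ 2.0623 molecules per cell.
Ratio ≈ 35.452 / 2.0623 ≈ 17.19.

17.2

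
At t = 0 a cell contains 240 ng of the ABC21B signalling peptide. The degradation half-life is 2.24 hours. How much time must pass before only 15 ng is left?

8.96 hours

15/240 = 1/16, so 4 half-lives have elapsed.
t = 4 × 2.24 = 8.96 hours.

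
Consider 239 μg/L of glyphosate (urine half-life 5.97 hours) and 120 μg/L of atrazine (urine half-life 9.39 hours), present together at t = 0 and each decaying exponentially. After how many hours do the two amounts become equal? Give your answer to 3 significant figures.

Set 239·(1/2)^(t/5.97) = 120·(1/2)^(t/9.39).
Taking log₂: log₂(239/120) = t·(1/5.97 − 1/9.39).
log₂(1.9917) = 0.99398; 1/5.97 − 1/9.39 = 0.061008.
t = 0.99398 / 0.061008 ≈ 16.293 hours.

16.3 hours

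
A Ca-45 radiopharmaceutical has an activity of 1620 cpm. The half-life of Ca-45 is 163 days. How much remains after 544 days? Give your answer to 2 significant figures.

Number of half-lives: n = 544/163 ≈ 3.3374.
Remaining = 1620 × (1/2)^3.3374 = 1620 × 0.098932 ≈ 160.27 cpm.

160 cpm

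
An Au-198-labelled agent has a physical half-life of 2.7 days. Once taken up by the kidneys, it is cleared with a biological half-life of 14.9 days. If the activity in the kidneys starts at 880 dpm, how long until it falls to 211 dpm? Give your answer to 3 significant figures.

1/t_eff = 1/t_phys + 1/t_biol = 1/2.7 + 1/14.9 = 0.43748 per day.
t_eff = 2.7 × 14.9 / (2.7 + 14.9) ≈ 2.2858 days.
n = log₂(880/211) ≈ 2.0603; t = 2.0603 × 2.2858 ≈ 4.7093 days.

4.71 days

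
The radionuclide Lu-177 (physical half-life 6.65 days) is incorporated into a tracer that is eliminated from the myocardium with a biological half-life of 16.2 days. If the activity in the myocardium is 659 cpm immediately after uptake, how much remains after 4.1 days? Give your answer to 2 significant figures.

1/t_eff = 1/t_phys + 1/t_biol = 1/6.65 + 1/16.2 = 0.2121 per day.
t_eff = 6.65 × 16.2 / (6.65 + 16.2) ≈ 4.7147 days.
Remaining = 659 × (1/2)^(4.1/4.7147) = 659 × (1/2)^0.86963 ≈ 360.66 cpm.

360 cpm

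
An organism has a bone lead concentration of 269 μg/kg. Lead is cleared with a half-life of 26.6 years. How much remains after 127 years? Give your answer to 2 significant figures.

Number of half-lives: n = 127/26.6 ≈ 4.7744.
Remaining = 269 × (1/2)^4.7744 = 269 × 0.036539 ≈ 9.8289 μg/kg.

9.8 μg/kg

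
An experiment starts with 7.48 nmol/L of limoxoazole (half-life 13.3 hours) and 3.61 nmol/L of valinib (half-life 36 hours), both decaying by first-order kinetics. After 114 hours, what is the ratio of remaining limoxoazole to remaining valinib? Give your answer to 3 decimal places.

limoxoazole: 7.48 × (1/2)^(114/13.3) = 7.48 × (1/2)^8.5714 ≈ 0.019663 nmol/L.
valinib: 3.61 × (1/2)^(114/36) = 3.61 × (1/2)^3.1667 ≈ 0.40202 nmol/L.
Ratio ≈ 0.019663 / 0.40202 ≈ 0.04891.

0.049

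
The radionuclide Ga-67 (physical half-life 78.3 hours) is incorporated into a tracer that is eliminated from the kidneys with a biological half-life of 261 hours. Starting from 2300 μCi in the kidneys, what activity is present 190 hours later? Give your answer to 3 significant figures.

1/t_eff = 1/t_phys + 1/t_biol = 1/78.3 + 1/261 = 0.016603 per hour.
t_eff = 78.3 × 261 / (78.3 + 261) ≈ 60.231 hours.
Remaining = 2300 × (1/2)^(190/60.231) = 2300 × (1/2)^3.1545 ≈ 258.3 μCi.

258 μCi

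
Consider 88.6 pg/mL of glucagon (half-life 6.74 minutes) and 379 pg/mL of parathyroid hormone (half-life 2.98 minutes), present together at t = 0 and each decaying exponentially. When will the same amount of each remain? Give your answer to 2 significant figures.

11 minutes

Set 88.6·(1/2)^(t/6.74) = 379·(1/2)^(t/2.98).
Taking log₂: log₂(88.6/379) = t·(1/6.74 − 1/2.98).
log₂(0.23377) = -2.0968; 1/6.74 − 1/2.98 = -0.1872.
t = -2.0968 / -0.1872 ≈ 11.201 minutes.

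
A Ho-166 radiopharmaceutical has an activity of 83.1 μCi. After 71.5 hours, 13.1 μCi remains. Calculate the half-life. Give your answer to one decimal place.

A/A₀ = 13.1/83.1 ≈ 0.15764.
n = log₂(6.3435) ≈ 2.6653 half-lives elapsed in 71.5 hours.
t½ = 71.5/2.6653 ≈ 26.826 hours.

26.8 hours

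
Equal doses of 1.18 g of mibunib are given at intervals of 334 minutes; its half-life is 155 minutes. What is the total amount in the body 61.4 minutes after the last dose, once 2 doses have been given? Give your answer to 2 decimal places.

1.10 g

The 2 doses were given 395.4, 61.4 minutes ago.
Total = 1.18·(1/2)^(395.4/155) + 1.18·(1/2)^(61.4/155)
      = 0.20136 + 0.89668 ≈ 1.098 g.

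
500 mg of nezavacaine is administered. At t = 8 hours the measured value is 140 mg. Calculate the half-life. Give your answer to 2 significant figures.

A/A₀ = 140/500 ≈ 0.28.
n = log₂(3.5714) ≈ 1.8365 half-lives elapsed in 8 hours.
t½ = 8/1.8365 ≈ 4.3561 hours.

4.4 hours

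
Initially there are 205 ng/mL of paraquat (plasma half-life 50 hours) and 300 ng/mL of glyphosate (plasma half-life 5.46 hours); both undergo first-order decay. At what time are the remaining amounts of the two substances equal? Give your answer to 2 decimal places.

Set 205·(1/2)^(t/50) = 300·(1/2)^(t/5.46).
Taking log₂: log₂(205/300) = t·(1/50 − 1/5.46).
log₂(0.68333) = -0.54934; 1/50 − 1/5.46 = -0.16315.
t = -0.54934 / -0.16315 ≈ 3.3671 hours.

3.37 hours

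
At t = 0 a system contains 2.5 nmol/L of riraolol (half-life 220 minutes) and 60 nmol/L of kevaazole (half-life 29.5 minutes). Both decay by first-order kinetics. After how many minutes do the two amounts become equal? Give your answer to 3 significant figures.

156 minutes

Set 2.5·(1/2)^(t/220) = 60·(1/2)^(t/29.5).
Taking log₂: log₂(2.5/60) = t·(1/220 − 1/29.5).
log₂(0.041667) = -4.585; 1/220 − 1/29.5 = -0.029353.
t = -4.585 / -0.029353 ≈ 156.2 minutes.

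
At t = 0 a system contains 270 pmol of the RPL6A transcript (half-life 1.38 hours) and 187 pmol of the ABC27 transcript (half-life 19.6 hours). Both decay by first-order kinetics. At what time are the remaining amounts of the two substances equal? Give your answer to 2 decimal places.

Set 270·(1/2)^(t/1.38) = 187·(1/2)^(t/19.6).
Taking log₂: log₂(270/187) = t·(1/1.38 − 1/19.6).
log₂(1.4439) = 0.52992; 1/1.38 − 1/19.6 = 0.67362.
t = 0.52992 / 0.67362 ≈ 0.78668 hours.

0.79 hours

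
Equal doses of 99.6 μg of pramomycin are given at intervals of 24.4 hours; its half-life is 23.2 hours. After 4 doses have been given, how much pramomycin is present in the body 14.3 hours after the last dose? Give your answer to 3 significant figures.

119 μg

The 4 doses were given 87.5, 63.1, 38.7, 14.3 hours ago.
Total = 99.6·(1/2)^(87.5/23.2) + 99.6·(1/2)^(63.1/23.2) + 99.6·(1/2)^(38.7/23.2) + 99.6·(1/2)^(14.3/23.2)
      = 7.293 + 15.119 + 31.341 + 64.97 ≈ 118.72 μg.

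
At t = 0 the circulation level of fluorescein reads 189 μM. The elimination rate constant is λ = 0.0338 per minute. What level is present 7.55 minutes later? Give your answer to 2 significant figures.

150 μM

t½ = ln 2 / λ = 0.69315 / 0.0338 ≈ 20.507 minutes.
Number of half-lives: n = 7.55/20.507 ≈ 0.36816.
Remaining = 189 × (1/2)^0.36816 = 189 × 0.77477 ≈ 146.43 μM.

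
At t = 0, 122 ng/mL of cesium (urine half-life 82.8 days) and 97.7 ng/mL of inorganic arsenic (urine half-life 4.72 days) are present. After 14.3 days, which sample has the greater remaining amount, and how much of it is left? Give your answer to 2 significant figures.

cesium, 110 ng/mL

cesium: 122 × (1/2)^0.17271 ≈ 108.24 ng/mL.
inorganic arsenic: 97.7 × (1/2)^3.0297 ≈ 11.964 ng/mL.
Cesium has more remaining, at ≈ 108.24 ng/mL.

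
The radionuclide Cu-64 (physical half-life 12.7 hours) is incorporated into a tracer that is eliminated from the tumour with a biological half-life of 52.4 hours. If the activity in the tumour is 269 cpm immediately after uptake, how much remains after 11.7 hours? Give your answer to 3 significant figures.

1/t_eff = 1/t_phys + 1/t_biol = 1/12.7 + 1/52.4 = 0.097824 per hour.
t_eff = 12.7 × 52.4 / (12.7 + 52.4) ≈ 10.222 hours.
Remaining = 269 × (1/2)^(11.7/10.222) = 269 × (1/2)^1.1445 ≈ 121.68 cpm.

122 cpm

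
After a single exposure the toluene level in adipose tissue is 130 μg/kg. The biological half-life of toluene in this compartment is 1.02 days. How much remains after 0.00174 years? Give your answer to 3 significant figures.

Convert the elapsed time: 0.00174 years = 0.6351 days.
Number of half-lives: n = 0.6351/1.02 ≈ 0.62265.
Remaining = 130 × (1/2)^0.62265 = 130 × 0.64948 ≈ 84.432 μg/kg.

84.4 μg/kg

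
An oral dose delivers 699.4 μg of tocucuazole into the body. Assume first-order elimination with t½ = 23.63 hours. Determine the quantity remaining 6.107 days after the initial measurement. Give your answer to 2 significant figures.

9.5 μg

Convert the elapsed time: 6.107 days = 146.568 hours.
Number of half-lives: n = 146.568/23.63 ≈ 6.2026.
Remaining = 699.4 × (1/2)^6.2026 = 699.4 × 0.013578 ≈ 9.4962 μg.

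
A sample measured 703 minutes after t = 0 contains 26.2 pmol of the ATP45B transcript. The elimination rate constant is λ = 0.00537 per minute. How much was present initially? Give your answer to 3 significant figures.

1140 pmol

t½ = ln 2 / λ = 0.69315 / 0.00537 ≈ 129.08 minutes.
Number of half-lives elapsed: n = 703/129.08 ≈ 5.4463.
A₀ = A × 2^n = 26.2 × 2^5.4463 = 26.2 × 43.602 ≈ 1142.4 pmol.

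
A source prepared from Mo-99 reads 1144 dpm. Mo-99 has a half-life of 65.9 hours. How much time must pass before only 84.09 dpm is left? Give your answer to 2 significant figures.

250 hours

Fraction remaining = 84.09/1144 ≈ 0.073505.
n = log₂(1144/84.09) = ln(13.604)/ln 2 ≈ 3.766 half-lives.
t = n × t½ = 3.766 × 65.9 ≈ 248.18 hours.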